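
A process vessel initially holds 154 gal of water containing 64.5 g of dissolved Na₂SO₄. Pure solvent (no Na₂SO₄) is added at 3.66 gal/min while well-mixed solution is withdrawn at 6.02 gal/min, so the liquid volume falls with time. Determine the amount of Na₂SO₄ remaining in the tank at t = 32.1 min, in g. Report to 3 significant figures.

Total volume: dV/dt = Q_in − Q_out = -2.3600 gal/min, so V(t) = 154 − 2.3600 t and V(32.1) = 78.244 gal.
No Na₂SO₄ enters, so dm/dt = −Q_out · (m/V).
Separate: dm/m = −Q_out dt/V(t) ⇒ ln(m/m₀) = −(Q_out/(Q_in−Q_out)) ln(V/V₀).
m = m₀ (V₀/V)^(Q_out/(Q_in−Q_out)) = 64.5 × (154/78.244)^(-2.5508) = 11.467 g.

11.5 g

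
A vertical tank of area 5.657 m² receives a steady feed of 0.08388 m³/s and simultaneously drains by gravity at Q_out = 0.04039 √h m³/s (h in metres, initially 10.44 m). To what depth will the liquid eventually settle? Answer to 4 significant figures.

Level balance: A dh/dt = 0.08388 − 0.04039 √h. Setting dh/dt = 0:
Q_in = 0.04039 √h_ss ⇒ √h_ss = 0.08388/0.04039 = 2.07675.
h_ss = 2.07675² = 4.31290 m. (Since h₀ = 10.44 m > h_ss, the level will fall toward this value.)

4.313 m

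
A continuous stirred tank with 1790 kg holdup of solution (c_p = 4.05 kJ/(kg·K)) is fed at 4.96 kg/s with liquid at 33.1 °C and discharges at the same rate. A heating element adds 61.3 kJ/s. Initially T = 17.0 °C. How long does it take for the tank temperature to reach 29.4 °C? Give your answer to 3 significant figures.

M c_p dT/dt = ṁ c_p (T_in − T) + Q̇.
τ = M/ṁ = 360.89 s; T_ss = T_in + Q̇/(ṁ c_p) = 36.152 °C.
T(t) = T_ss + (T₀ − T_ss) e^(−t/τ). Set T = 29.4:
e^(−t/τ) = (29.4 − 36.152)/(17.0 − 36.152) = 0.35253
t = −360.89 · ln(0.35253) = 376.26 s.

376 s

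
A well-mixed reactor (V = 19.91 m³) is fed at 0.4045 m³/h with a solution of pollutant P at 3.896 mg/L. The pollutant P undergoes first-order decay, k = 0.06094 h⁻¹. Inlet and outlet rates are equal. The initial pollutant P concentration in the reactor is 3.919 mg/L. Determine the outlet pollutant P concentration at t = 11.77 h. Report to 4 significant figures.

Accumulation = in − out − consumed: V dC/dt = Q C_in − Q C − k V C.
dC/dt = (Q/V) C_in − (Q/V + k) C; effective rate a = Q/V + k = 0.0203164 + 0.06094 = 0.0812564 h⁻¹.
C_ss = Q C_in/(Q + kV) = 0.974111 mg/L; C(t) = C_ss + (C₀ − C_ss) e^(−a t).
C(11.77) = 0.974111 + (2.94489)·e^(−0.0812564·11.77) = 0.974111 + (2.94489)·0.384278 = 2.10577 mg/L.

2.106 mg/L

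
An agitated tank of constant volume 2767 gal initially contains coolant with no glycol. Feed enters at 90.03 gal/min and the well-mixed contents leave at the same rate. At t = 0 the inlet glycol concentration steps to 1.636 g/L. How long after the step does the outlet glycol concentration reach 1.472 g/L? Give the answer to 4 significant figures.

Species balance: V dC/dt = Q(C_in − C) ⇒ τ = V/Q = 30.7342 min.
C(t) = C_in + (C₀ − C_in) e^(−t/τ). Set C = 1.472 and solve for t:
e^(−t/τ) = (C − C_in)/(C₀ − C_in) = (1.472 − 1.636)/(0 − 1.636) = 0.100244
t = −τ ln(…) = 30.7342 × 2.30014 = 70.6931 min.

70.69 min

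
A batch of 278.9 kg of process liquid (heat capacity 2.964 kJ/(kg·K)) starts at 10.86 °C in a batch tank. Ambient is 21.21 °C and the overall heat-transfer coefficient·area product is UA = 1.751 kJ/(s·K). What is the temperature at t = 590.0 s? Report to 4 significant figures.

18.24 °C

Heat balance on the well-mixed liquid: M c_p dT/dt = −UA(T − T_amb).
dT/dt = (T_ss − T)/τ with T_ss = T_amb = 21.2100 °C, τ = M c_p/UA = 278.9·2.964/1.751 = 472.107 s.
This is linear first-order; T(t) = T_ss + (T₀ − T_ss) e^(−t/τ).
T(590.0) = 21.2100 + (-10.3500)·0.286586 = 18.2438 °C.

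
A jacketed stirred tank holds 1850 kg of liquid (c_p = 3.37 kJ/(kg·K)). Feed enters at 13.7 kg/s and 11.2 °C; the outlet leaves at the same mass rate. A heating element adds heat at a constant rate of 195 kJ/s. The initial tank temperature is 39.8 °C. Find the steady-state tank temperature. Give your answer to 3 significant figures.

15.4 °C

M c_p dT/dt = ṁ c_p (T_in − T) + Q̇.
At steady state dT/dt = 0 ⇒ T_ss = T_in + Q̇/(ṁ c_p) = 11.2 + 195/(13.7·3.37) = 15.424 °C.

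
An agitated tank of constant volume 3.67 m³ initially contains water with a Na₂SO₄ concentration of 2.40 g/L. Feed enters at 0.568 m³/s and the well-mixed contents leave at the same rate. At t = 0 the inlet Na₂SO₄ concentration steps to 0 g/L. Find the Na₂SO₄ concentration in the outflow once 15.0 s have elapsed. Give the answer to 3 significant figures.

Transient balance on the dissolved component: V dC/dt = Q(C_in − C).
Time constant τ = V/Q = 3.67/0.568 = 6.4613 s.
Integrating: C(t) = C_in + (C₀ − C_in) e^(−t/τ).
C(15.0) = 0 + (2.40 − 0)·e^(−15.0/6.4613) = 0 + (2.4000)·0.098124 = 0.23550 g/L.

0.235 g/L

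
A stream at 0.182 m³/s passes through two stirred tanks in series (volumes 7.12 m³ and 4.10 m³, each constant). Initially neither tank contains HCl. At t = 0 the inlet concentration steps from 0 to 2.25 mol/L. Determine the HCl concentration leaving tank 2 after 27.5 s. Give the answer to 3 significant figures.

0.525 mol/L

Each tank obeys Vᵢ dCᵢ/dt = Q(Cᵢ₋₁ − Cᵢ), so τᵢ = Vᵢ/Q.
τ₁ = 7.12/0.182 = 39.121 s; τ₂ = 4.10/0.182 = 22.527 s.
Tank 1: C₁ = C_in(1 − e^(−t/τ₁)). Tank 2 (τ₁ ≠ τ₂): C₂ = C_in[1 − (τ₁ e^(−t/τ₁) − τ₂ e^(−t/τ₂))/(τ₁ − τ₂)].
At t = 27.5: e^(−t/τ₁) = 0.49512, e^(−t/τ₂) = 0.29501.
C₂ = 2.25·[1 − (39.121·0.49512 − 22.527·0.29501)/(16.593)] = 2.25·0.23321 = 0.52471 mol/L.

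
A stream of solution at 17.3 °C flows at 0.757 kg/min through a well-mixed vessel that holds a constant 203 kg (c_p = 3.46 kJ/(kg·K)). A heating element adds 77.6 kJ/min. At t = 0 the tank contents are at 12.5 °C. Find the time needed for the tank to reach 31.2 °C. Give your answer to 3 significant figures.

Energy balance: M c_p dT/dt = ṁ c_p (T_in − T) + 77.6.
τ = M/ṁ = 268.16 min; T_ss = T_in + Q̇/(ṁ c_p) = 46.927 °C.
T(t) = T_ss + (T₀ − T_ss) e^(−t/τ). Set T = 31.2:
e^(−t/τ) = (31.2 − 46.927)/(12.5 − 46.927) = 0.45682
t = −268.16 · ln(0.45682) = 210.09 min.

210 min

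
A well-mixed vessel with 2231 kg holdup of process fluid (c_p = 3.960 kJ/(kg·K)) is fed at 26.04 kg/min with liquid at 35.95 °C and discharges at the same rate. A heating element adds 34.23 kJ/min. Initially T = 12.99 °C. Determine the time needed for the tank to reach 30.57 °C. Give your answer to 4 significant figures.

120.4 min

Unsteady energy balance on the tank contents: M c_p dT/dt = ṁ c_p (T_in − T) + 34.23.
τ = M/ṁ = 85.6759 min; T_ss = T_in + Q̇/(ṁ c_p) = 36.2819 °C.
T(t) = T_ss + (T₀ − T_ss) e^(−t/τ). Set T = 30.57:
e^(−t/τ) = (30.57 − 36.2819)/(12.99 − 36.2819) = 0.245233
t = −85.6759 · ln(0.245233) = 120.422 min.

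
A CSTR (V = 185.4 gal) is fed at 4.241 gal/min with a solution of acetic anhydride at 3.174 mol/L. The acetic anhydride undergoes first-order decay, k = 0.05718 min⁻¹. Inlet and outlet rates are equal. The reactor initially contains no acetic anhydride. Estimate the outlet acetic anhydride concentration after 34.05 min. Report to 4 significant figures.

0.8475 mol/L

Accumulation = in − out − consumed: V dC/dt = Q C_in − Q C − k V C.
dC/dt = (Q/V) C_in − (Q/V + k) C; effective rate a = Q/V + k = 0.0228749 + 0.05718 = 0.0800549 min⁻¹.
C_ss = Q C_in/(Q + kV) = 0.906938 mol/L; C(t) = C_ss + (C₀ − C_ss) e^(−a t).
C(34.05) = 0.906938 + (-0.906938)·e^(−0.0800549·34.05) = 0.906938 + (-0.906938)·0.0654893 = 0.847544 mol/L.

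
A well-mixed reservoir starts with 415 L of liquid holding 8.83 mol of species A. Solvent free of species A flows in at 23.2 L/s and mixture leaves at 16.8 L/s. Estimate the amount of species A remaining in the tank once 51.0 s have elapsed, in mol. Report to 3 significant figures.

Let m(t) be the amount of species A. Volume: V(t) = V₀ + (Q_in − Q_out) t = 415 + 6.4000 t; V(51.0) = 741.40 L.
Solute balance: dm/dt = 0 − Q_out C = −Q_out m/V(t).
Separate: dm/m = −Q_out dt/V(t) ⇒ ln(m/m₀) = −(Q_out/(Q_in−Q_out)) ln(V/V₀).
m = m₀ (V₀/V)^(Q_out/(Q_in−Q_out)) = 8.83 × (415/741.40)^(2.6250) = 1.9251 mol.

1.93 mol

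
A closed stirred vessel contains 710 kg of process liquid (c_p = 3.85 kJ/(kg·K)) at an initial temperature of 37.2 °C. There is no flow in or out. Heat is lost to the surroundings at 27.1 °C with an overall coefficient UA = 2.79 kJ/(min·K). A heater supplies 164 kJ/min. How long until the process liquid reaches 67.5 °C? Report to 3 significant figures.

954 min

Lumped-capacitance energy balance: M c_p dT/dt = UA(T_amb − T) + Q̇.
τ = M c_p/UA = 979.75 min; T_ss = T_amb + Q̇/UA = 27.1 + 164/2.79 = 85.881 °C.
T(t) = T_ss + (T₀ − T_ss)e^(−t/τ); set T = 67.5:
t = −τ ln[(T − T_ss)/(T₀ − T_ss)] = −979.75 · ln(0.37759) = 954.24 min.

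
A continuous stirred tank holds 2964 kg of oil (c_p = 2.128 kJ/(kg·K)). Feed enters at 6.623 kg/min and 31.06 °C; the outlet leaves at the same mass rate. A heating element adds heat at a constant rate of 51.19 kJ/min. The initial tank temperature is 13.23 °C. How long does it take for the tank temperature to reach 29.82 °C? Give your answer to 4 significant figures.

M c_p dT/dt = ṁ c_p (T_in − T) + Q̇.
τ = M/ṁ = 447.531 min; T_ss = T_in + Q̇/(ṁ c_p) = 34.6921 °C.
T(t) = T_ss + (T₀ − T_ss) e^(−t/τ). Set T = 29.82:
e^(−t/τ) = (29.82 − 34.6921)/(13.23 − 34.6921) = 0.227010
t = −447.531 · ln(0.227010) = 663.583 min.

663.6 min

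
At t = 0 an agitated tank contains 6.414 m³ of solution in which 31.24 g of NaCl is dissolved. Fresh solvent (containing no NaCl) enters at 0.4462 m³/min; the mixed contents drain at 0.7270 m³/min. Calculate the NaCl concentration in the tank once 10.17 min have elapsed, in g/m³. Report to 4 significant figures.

1.910 g/m³

Let m(t) be the amount of NaCl. Volume: V(t) = V₀ + (Q_in − Q_out) t = 6.414 − 0.280800 t; V(10.17) = 3.55826 m³.
Solute balance: dm/dt = 0 − Q_out C = −Q_out m/V(t).
dm/m = −Q_out dt/(V₀ − 0.280800 t); integrating gives ln(m/m₀) = −(Q_out/(Q_in−Q_out)) ln(V/V₀).
m = m₀ (V₀/V)^(Q_out/(Q_in−Q_out)) = 31.24 × (6.414/3.55826)^(-2.58903) = 6.79519 g.
C = m/V = 6.79519/3.55826 = 1.90969 g/m³.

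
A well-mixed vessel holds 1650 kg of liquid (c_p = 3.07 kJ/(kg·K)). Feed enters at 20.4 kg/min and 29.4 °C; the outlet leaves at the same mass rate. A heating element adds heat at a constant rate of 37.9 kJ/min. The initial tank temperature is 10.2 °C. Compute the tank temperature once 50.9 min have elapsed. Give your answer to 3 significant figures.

Energy balance: M c_p dT/dt = ṁ c_p (T_in − T) + 37.9.
Rearrange: dT/dt = (T_ss − T)/τ with τ = M/ṁ = 80.882 min and T_ss = T_in + Q̇/(ṁ c_p) = 30.005 °C.
Integrating: T(t) = T_ss + (T₀ − T_ss) e^(−t/τ).
T(50.9) = 30.005 + (-19.805)·e^(−50.9/80.882) = 30.005 + (-19.805)·0.53296 = 19.450 °C.

19.4 °C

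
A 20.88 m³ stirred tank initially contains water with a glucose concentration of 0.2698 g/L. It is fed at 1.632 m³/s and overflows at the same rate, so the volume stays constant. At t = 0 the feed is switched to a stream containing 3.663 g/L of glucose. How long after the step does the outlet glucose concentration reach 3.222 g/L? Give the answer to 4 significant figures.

Species balance: V dC/dt = Q(C_in − C) ⇒ τ = V/Q = 12.7941 s.
C(t) = C_in + (C₀ − C_in) e^(−t/τ). Set C = 3.222 and solve for t:
e^(−t/τ) = (C − C_in)/(C₀ − C_in) = (3.222 − 3.663)/(0.2698 − 3.663) = 0.129966
t = −τ ln(…) = 12.7941 × 2.04048 = 26.1062 s.

26.11 s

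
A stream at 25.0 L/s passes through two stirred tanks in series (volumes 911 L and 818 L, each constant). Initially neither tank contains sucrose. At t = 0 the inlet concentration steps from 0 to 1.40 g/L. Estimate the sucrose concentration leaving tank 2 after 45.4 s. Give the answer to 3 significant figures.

0.529 g/L

Time constants: τᵢ = Vᵢ/Q for each well-mixed tank.
τ₁ = 911/25.0 = 36.440 s; τ₂ = 818/25.0 = 32.720 s.
Tank 1: C₁ = C_in(1 − e^(−t/τ₁)). Tank 2 (τ₁ ≠ τ₂): C₂ = C_in[1 − (τ₁ e^(−t/τ₁) − τ₂ e^(−t/τ₂))/(τ₁ − τ₂)].
At t = 45.4: e^(−t/τ₁) = 0.28769, e^(−t/τ₂) = 0.24969.
C₂ = 1.40·[1 − (36.440·0.28769 − 32.720·0.24969)/(3.7200)] = 1.40·0.37812 = 0.52936 g/L.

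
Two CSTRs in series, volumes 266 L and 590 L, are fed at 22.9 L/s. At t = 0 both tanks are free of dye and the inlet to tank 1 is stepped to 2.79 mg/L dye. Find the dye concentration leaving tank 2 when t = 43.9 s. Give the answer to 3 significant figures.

1.92 mg/L

Species balance on tank i: dCᵢ/dt = (Cᵢ₋₁ − Cᵢ)/τᵢ with τᵢ = Vᵢ/Q.
τ₁ = 266/22.9 = 11.616 s; τ₂ = 590/22.9 = 25.764 s.
Tank 1: C₁ = C_in(1 − e^(−t/τ₁)). Tank 2 (τ₁ ≠ τ₂): C₂ = C_in[1 − (τ₁ e^(−t/τ₁) − τ₂ e^(−t/τ₂))/(τ₁ − τ₂)].
At t = 43.9: e^(−t/τ₁) = 0.022837, e^(−t/τ₂) = 0.18197.
C₂ = 2.79·[1 − (11.616·0.022837 − 25.764·0.18197)/(-14.148)] = 2.79·0.68738 = 1.9178 mg/L.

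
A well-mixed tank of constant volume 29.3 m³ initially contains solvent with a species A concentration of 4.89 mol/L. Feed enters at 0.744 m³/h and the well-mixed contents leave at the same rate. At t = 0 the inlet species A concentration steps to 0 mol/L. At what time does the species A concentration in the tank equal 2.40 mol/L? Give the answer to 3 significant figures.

28.0 h

Species balance: V dC/dt = Q(C_in − C) ⇒ τ = V/Q = 39.382 h.
C(t) = C_in + (C₀ − C_in) e^(−t/τ). Set C = 2.40 and solve for t:
e^(−t/τ) = (C − C_in)/(C₀ − C_in) = (2.40 − 0)/(4.89 − 0) = 0.49080
t = −τ ln(…) = 39.382 × 0.71172 = 28.029 h.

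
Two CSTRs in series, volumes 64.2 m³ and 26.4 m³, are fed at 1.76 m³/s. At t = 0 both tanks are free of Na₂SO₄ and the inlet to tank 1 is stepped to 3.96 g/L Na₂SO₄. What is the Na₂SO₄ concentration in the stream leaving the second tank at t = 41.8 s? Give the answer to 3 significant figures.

1.99 g/L

Time constants: τᵢ = Vᵢ/Q for each well-mixed tank.
τ₁ = 64.2/1.76 = 36.477 s; τ₂ = 26.4/1.76 = 15.000 s.
Tank 1: C₁ = C_in(1 − e^(−t/τ₁)). Tank 2 (τ₁ ≠ τ₂): C₂ = C_in[1 − (τ₁ e^(−t/τ₁) − τ₂ e^(−t/τ₂))/(τ₁ − τ₂)].
At t = 41.8: e^(−t/τ₁) = 0.31793, e^(−t/τ₂) = 0.061626.
C₂ = 3.96·[1 − (36.477·0.31793 − 15.000·0.061626)/(21.477)] = 3.96·0.50306 = 1.9921 g/L.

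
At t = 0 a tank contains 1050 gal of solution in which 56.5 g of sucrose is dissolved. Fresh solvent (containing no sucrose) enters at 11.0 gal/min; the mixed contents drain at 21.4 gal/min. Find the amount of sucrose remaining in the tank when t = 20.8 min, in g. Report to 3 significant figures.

35.1 g

Let m(t) be the amount of sucrose. Volume: V(t) = V₀ + (Q_in − Q_out) t = 1050 − 10.400 t; V(20.8) = 833.68 gal.
Solute balance: dm/dt = 0 − Q_out C = −Q_out m/V(t).
Separate: dm/m = −Q_out dt/V(t) ⇒ ln(m/m₀) = −(Q_out/(Q_in−Q_out)) ln(V/V₀).
m = m₀ (V₀/V)^(Q_out/(Q_in−Q_out)) = 56.5 × (1050/833.68)^(-2.0577) = 35.147 g.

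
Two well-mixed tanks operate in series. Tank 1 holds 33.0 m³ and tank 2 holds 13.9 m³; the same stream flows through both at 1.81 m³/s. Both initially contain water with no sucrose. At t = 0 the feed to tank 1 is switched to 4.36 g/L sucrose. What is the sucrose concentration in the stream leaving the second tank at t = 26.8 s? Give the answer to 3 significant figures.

Each tank obeys Vᵢ dCᵢ/dt = Q(Cᵢ₋₁ − Cᵢ), so τᵢ = Vᵢ/Q.
τ₁ = 33.0/1.81 = 18.232 s; τ₂ = 13.9/1.81 = 7.6796 s.
Tank 1: C₁ = C_in(1 − e^(−t/τ₁)). Tank 2 (τ₁ ≠ τ₂): C₂ = C_in[1 − (τ₁ e^(−t/τ₁) − τ₂ e^(−t/τ₂))/(τ₁ − τ₂)].
At t = 26.8: e^(−t/τ₁) = 0.22994, e^(−t/τ₂) = 0.030507.
C₂ = 4.36·[1 − (18.232·0.22994 − 7.6796·0.030507)/(10.552)] = 4.36·0.62492 = 2.7247 g/L.

2.72 g/L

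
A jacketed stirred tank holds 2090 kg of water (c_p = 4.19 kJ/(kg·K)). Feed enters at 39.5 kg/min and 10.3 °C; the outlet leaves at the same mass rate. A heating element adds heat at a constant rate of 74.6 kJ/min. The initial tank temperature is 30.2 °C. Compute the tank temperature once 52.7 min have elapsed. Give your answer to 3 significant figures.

First-law balance (no shaft work): M c_p dT/dt = ṁ c_p (T_in − T) + 74.6.
Rearrange: dT/dt = (T_ss − T)/τ with τ = M/ṁ = 52.911 min and T_ss = T_in + Q̇/(ṁ c_p) = 10.751 °C.
This is linear first-order; T(t) = T_ss + (T₀ − T_ss) e^(−t/τ).
T(52.7) = 10.751 + (19.449)·e^(−52.7/52.911) = 10.751 + (19.449)·0.36935 = 17.934 °C.

17.9 °C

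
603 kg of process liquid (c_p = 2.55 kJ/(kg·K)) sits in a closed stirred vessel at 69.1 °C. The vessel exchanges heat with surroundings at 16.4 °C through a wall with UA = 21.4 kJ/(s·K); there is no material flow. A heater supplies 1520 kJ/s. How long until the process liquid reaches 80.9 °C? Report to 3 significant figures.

74.2 s

M c_p dT/dt = −UA(T − T_amb) + Q̇.
τ = M c_p/UA = 71.853 s; T_ss = T_amb + Q̇/UA = 16.4 + 1520/21.4 = 87.428 °C.
T(t) = T_ss + (T₀ − T_ss)e^(−t/τ); set T = 80.9:
t = −τ ln[(T − T_ss)/(T₀ − T_ss)] = −71.853 · ln(0.35618) = 74.175 s.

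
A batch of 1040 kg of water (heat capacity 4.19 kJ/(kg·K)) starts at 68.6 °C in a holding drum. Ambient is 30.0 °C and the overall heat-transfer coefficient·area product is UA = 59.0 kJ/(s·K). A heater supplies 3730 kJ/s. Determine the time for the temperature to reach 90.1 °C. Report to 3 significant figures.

153 s

First-law balance (no shaft work): M c_p dT/dt = −UA(T − T_amb) + Q̇.
τ = M c_p/UA = 73.858 s; T_ss = T_amb + Q̇/UA = 30.0 + 3730/59.0 = 93.220 °C.
T(t) = T_ss + (T₀ − T_ss)e^(−t/τ); set T = 90.1:
t = −τ ln[(T − T_ss)/(T₀ − T_ss)] = −73.858 · ln(0.12674) = 152.56 s.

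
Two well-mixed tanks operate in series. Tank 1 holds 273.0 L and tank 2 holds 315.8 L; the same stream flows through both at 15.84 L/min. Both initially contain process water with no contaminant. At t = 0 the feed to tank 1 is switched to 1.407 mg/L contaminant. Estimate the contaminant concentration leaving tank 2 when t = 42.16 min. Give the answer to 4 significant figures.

0.9316 mg/L

Each tank obeys Vᵢ dCᵢ/dt = Q(Cᵢ₋₁ − Cᵢ), so τᵢ = Vᵢ/Q.
τ₁ = 273.0/15.84 = 17.2348 min; τ₂ = 315.8/15.84 = 19.9369 min.
Tank 1: C₁ = C_in(1 − e^(−t/τ₁)). Tank 2 (τ₁ ≠ τ₂): C₂ = C_in[1 − (τ₁ e^(−t/τ₁) − τ₂ e^(−t/τ₂))/(τ₁ − τ₂)].
At t = 42.16: e^(−t/τ₁) = 0.0866216, e^(−t/τ₂) = 0.120672.
C₂ = 1.407·[1 − (17.2348·0.0866216 − 19.9369·0.120672)/(-2.70202)] = 1.407·0.662133 = 0.931622 mg/L.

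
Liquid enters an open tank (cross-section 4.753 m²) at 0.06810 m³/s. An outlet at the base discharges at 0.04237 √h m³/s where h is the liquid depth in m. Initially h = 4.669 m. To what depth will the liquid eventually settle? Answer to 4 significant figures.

2.583 m

Volume balance on the tank: A dh/dt = Q_in − 0.04237 √h. At steady state dh/dt = 0:
Q_in = 0.04237 √h_ss ⇒ √h_ss = 0.06810/0.04237 = 1.60727.
h_ss = 1.60727² = 2.58331 m. (Since h₀ = 4.669 m > h_ss, the level will fall toward this value.)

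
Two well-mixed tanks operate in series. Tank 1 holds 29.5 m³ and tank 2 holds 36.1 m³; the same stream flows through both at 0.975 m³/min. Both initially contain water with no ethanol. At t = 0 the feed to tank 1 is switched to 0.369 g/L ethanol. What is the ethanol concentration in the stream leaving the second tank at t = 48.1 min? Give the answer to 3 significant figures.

Each tank obeys Vᵢ dCᵢ/dt = Q(Cᵢ₋₁ − Cᵢ), so τᵢ = Vᵢ/Q.
τ₁ = 29.5/0.975 = 30.256 min; τ₂ = 36.1/0.975 = 37.026 min.
Solving the cascade with C₁(0)=C₂(0)=0 gives C₂(t) = C_in[1 − (τ₁ e^(−t/τ₁) − τ₂ e^(−t/τ₂))/(τ₁ − τ₂)].
At t = 48.1: e^(−t/τ₁) = 0.20398, e^(−t/τ₂) = 0.27278.
C₂ = 0.369·[1 − (30.256·0.20398 − 37.026·0.27278)/(-6.7692)] = 0.369·0.41971 = 0.15487 g/L.

0.155 g/L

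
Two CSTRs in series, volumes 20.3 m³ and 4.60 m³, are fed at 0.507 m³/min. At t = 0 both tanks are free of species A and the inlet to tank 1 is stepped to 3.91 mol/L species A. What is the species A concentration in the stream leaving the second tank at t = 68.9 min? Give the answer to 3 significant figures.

Species balance on tank i: dCᵢ/dt = (Cᵢ₋₁ − Cᵢ)/τᵢ with τᵢ = Vᵢ/Q.
τ₁ = 20.3/0.507 = 40.039 min; τ₂ = 4.60/0.507 = 9.0730 min.
Tank 1: C₁ = C_in(1 − e^(−t/τ₁)). Tank 2 (τ₁ ≠ τ₂): C₂ = C_in[1 − (τ₁ e^(−t/τ₁) − τ₂ e^(−t/τ₂))/(τ₁ − τ₂)].
At t = 68.9: e^(−t/τ₁) = 0.17892, e^(−t/τ₂) = 0.00050347.
C₂ = 3.91·[1 − (40.039·0.17892 − 9.0730·0.00050347)/(30.966)] = 3.91·0.76880 = 3.0060 mol/L.

3.01 mol/L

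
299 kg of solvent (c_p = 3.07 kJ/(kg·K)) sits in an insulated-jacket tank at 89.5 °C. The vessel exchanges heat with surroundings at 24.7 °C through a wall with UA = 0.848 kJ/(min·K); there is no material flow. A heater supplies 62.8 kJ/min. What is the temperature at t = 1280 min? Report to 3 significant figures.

Lumped-capacitance energy balance: M c_p dT/dt = UA(T_amb − T) + Q̇.
dT/dt = (T_ss − T)/τ with T_ss = T_amb + Q̇/UA = 24.7 + 62.8/0.848 = 98.757 °C, τ = M c_p/UA = 299·3.07/0.848 = 1082.5 min.
This is linear first-order; T(t) = T_ss + (T₀ − T_ss) e^(−t/τ).
T(1280) = 98.757 + (-9.2566)·0.30652 = 95.919 °C.

95.9 °C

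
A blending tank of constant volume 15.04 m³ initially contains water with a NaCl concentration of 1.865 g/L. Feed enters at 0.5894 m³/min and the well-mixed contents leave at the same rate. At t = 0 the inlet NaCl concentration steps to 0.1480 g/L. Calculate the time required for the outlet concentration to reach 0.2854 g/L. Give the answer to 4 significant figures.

Species balance: V dC/dt = Q(C_in − C) ⇒ τ = V/Q = 25.5175 min.
C(t) = C_in + (C₀ − C_in) e^(−t/τ). Set C = 0.2854 and solve for t:
e^(−t/τ) = (C − C_in)/(C₀ − C_in) = (0.2854 − 0.1480)/(1.865 − 0.1480) = 0.0800233
t = −τ ln(…) = 25.5175 × 2.52544 = 64.4428 min.

64.44 min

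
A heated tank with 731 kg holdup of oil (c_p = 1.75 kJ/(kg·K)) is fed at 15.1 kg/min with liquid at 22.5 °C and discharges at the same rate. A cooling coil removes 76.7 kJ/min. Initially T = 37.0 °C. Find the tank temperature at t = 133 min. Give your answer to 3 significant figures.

Heat balance on the well-mixed liquid: M c_p dT/dt = ṁ c_p (T_in − T) − 76.7.
τ = M/ṁ = 48.411 min; T_ss = T_in − Q̇/(ṁ c_p) = 22.5 − 76.7/(15.1·1.75) = 19.597 °C.
Solution: T(t) = T_ss + (T₀ − T_ss) e^(−t/τ).
T(133) = 19.597 + (17.403)·e^(−133/48.411) = 19.597 + (17.403)·0.064099 = 20.713 °C.

20.7 °C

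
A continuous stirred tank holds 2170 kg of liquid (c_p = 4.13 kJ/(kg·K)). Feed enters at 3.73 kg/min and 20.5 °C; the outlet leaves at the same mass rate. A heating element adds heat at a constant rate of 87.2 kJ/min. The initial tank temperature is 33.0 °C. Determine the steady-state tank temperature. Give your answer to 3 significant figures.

26.2 °C

Unsteady energy balance on the tank contents: M c_p dT/dt = ṁ c_p (T_in − T) + 87.2.
At steady state dT/dt = 0 ⇒ T_ss = T_in + Q̇/(ṁ c_p) = 20.5 + 87.2/(3.73·4.13) = 26.161 °C.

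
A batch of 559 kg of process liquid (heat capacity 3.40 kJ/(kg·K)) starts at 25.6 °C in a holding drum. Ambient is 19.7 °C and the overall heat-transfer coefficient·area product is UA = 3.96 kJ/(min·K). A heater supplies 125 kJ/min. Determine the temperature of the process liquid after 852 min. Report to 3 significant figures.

46.9 °C

Heat balance on the well-mixed liquid: M c_p dT/dt = −UA(T − T_amb) + Q̇.
dT/dt = (T_ss − T)/τ with T_ss = T_amb + Q̇/UA = 19.7 + 125/3.96 = 51.266 °C, τ = M c_p/UA = 559·3.40/3.96 = 479.95 min.
Solution: T(t) = T_ss + (T₀ − T_ss) e^(−t/τ).
T(852) = 51.266 + (-25.666)·0.16945 = 46.917 °C.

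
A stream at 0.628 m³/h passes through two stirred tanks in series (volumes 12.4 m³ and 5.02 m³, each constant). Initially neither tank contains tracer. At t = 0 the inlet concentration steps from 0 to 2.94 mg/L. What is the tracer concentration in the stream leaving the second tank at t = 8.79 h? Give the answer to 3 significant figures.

Species balance on tank i: dCᵢ/dt = (Cᵢ₋₁ − Cᵢ)/τᵢ with τᵢ = Vᵢ/Q.
τ₁ = 12.4/0.628 = 19.745 h; τ₂ = 5.02/0.628 = 7.9936 h.
Solving the cascade with C₁(0)=C₂(0)=0 gives C₂(t) = C_in[1 − (τ₁ e^(−t/τ₁) − τ₂ e^(−t/τ₂))/(τ₁ − τ₂)].
At t = 8.79: e^(−t/τ₁) = 0.64071, e^(−t/τ₂) = 0.33300.
C₂ = 2.94·[1 − (19.745·0.64071 − 7.9936·0.33300)/(11.752)] = 2.94·0.14997 = 0.44091 mg/L.

0.441 mg/L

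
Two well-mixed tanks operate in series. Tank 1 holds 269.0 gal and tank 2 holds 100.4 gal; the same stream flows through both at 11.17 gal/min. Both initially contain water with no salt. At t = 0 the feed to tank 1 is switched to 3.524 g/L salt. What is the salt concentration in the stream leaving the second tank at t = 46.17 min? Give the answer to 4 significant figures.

Time constants: τᵢ = Vᵢ/Q for each well-mixed tank.
τ₁ = 269.0/11.17 = 24.0824 min; τ₂ = 100.4/11.17 = 8.98836 min.
Tank 1: C₁ = C_in(1 − e^(−t/τ₁)). Tank 2 (τ₁ ≠ τ₂): C₂ = C_in[1 − (τ₁ e^(−t/τ₁) − τ₂ e^(−t/τ₂))/(τ₁ − τ₂)].
At t = 46.17: e^(−t/τ₁) = 0.147022, e^(−t/τ₂) = 0.00587739.
C₂ = 3.524·[1 − (24.0824·0.147022 − 8.98836·0.00587739)/(15.0940)] = 3.524·0.768927 = 2.70970 g/L.

2.710 g/L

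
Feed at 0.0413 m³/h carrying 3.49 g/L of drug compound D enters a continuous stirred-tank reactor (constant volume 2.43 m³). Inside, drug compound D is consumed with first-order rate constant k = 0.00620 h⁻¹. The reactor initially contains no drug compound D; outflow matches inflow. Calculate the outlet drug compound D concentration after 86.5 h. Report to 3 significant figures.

2.21 g/L

Accumulation = in − out − consumed: V dC/dt = Q C_in − Q C − k V C.
dC/dt = (Q/V) C_in − (Q/V + k) C; effective rate a = Q/V + k = 0.016996 + 0.00620 = 0.023196 h⁻¹.
C_ss = Q C_in/(Q + kV) = 2.5572 g/L; C(t) = C_ss + (C₀ − C_ss) e^(−a t).
C(86.5) = 2.5572 + (-2.5572)·e^(−0.023196·86.5) = 2.5572 + (-2.5572)·0.13447 = 2.2133 g/L.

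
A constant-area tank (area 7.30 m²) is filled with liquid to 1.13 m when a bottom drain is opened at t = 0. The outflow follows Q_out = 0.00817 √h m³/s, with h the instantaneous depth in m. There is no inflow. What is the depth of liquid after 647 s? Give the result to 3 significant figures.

With no inflow, A dh/dt = −0.00817 √h.
∫ h^(−1/2) dh = −(0.00817/A) ∫ dt, giving 2√h = 2√h₀ − (0.00817/A) t.
√h = √1.13 − 0.00817·647/(2·7.30) = 1.0630 − 0.36205 = 0.70096.
h = 0.70096² = 0.49135 m.

0.491 m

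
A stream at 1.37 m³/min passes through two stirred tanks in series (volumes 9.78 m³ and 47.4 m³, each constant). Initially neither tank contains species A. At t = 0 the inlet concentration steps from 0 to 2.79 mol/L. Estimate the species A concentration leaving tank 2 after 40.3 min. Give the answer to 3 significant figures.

Time constants: τᵢ = Vᵢ/Q for each well-mixed tank.
τ₁ = 9.78/1.37 = 7.1387 min; τ₂ = 47.4/1.37 = 34.599 min.
Tank 1: C₁ = C_in(1 − e^(−t/τ₁)). Tank 2 (τ₁ ≠ τ₂): C₂ = C_in[1 − (τ₁ e^(−t/τ₁) − τ₂ e^(−t/τ₂))/(τ₁ − τ₂)].
At t = 40.3: e^(−t/τ₁) = 0.0035341, e^(−t/τ₂) = 0.31199.
C₂ = 2.79·[1 − (7.1387·0.0035341 − 34.599·0.31199)/(-27.460)] = 2.79·0.60782 = 1.6958 mol/L.

1.70 mol/L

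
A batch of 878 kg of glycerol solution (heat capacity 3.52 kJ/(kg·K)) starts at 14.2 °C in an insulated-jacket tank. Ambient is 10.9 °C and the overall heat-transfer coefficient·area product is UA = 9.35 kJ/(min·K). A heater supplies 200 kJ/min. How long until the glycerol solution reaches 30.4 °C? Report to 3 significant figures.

First-law balance (no shaft work): M c_p dT/dt = −UA(T − T_amb) + Q̇.
τ = M c_p/UA = 330.54 min; T_ss = T_amb + Q̇/UA = 10.9 + 200/9.35 = 32.290 °C.
T(t) = T_ss + (T₀ − T_ss)e^(−t/τ); set T = 30.4:
t = −τ ln[(T − T_ss)/(T₀ − T_ss)] = −330.54 · ln(0.10450) = 746.56 min.

747 min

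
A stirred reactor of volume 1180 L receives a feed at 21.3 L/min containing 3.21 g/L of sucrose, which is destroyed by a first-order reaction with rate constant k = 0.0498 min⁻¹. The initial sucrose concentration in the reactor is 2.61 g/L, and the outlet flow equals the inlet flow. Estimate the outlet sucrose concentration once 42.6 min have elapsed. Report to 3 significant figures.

Species balance: V dC/dt = Q C_in − Q C − k V C.
This is linear with rate a = Q/V + k = 0.067851 min⁻¹.
C_ss = Q C_in/(Q + kV) = 0.85398 g/L; C(t) = C_ss + (C₀ − C_ss) e^(−a t).
C(42.6) = 0.85398 + (1.7560)·e^(−0.067851·42.6) = 0.85398 + (1.7560)·0.055551 = 0.95153 g/L.

0.952 g/L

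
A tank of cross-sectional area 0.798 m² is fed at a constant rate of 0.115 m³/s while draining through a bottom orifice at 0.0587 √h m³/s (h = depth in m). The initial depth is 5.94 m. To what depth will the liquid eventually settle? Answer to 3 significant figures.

A dh/dt = Q_in − 0.0587 √h. Steady state requires inflow = outflow:
Q_in = 0.0587 √h_ss ⇒ √h_ss = 0.115/0.0587 = 1.9591.
h_ss = 1.9591² = 3.8381 m. (Since h₀ = 5.94 m > h_ss, the level will fall toward this value.)

3.84 m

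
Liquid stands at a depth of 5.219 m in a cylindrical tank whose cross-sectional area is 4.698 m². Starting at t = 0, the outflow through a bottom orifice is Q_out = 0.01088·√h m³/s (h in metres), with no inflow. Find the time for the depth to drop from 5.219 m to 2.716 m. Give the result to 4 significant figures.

549.7 s

Accumulation of liquid (constant cross-section A): A dh/dt = −0.01088 √h.
Separate and integrate: 2(√h − √h₀) = −(0.01088/A) t.
t = 2A(√h₀ − √h)/0.01088 = 2·4.698·(√5.219 − √2.716)/0.01088
  = 9.39600 × (2.28451 − 1.64803) / 0.01088 = 549.669 s.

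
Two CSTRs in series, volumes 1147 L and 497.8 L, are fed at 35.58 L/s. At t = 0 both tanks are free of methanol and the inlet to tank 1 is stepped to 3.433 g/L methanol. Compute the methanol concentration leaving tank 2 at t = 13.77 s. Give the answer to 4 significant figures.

0.4600 g/L

Each tank obeys Vᵢ dCᵢ/dt = Q(Cᵢ₋₁ − Cᵢ), so τᵢ = Vᵢ/Q.
τ₁ = 1147/35.58 = 32.2372 s; τ₂ = 497.8/35.58 = 13.9910 s.
Solving the cascade with C₁(0)=C₂(0)=0 gives C₂(t) = C_in[1 − (τ₁ e^(−t/τ₁) − τ₂ e^(−t/τ₂))/(τ₁ − τ₂)].
At t = 13.77: e^(−t/τ₁) = 0.652368, e^(−t/τ₂) = 0.373737.
C₂ = 3.433·[1 − (32.2372·0.652368 − 13.9910·0.373737)/(18.2462)] = 3.433·0.133980 = 0.459953 g/L.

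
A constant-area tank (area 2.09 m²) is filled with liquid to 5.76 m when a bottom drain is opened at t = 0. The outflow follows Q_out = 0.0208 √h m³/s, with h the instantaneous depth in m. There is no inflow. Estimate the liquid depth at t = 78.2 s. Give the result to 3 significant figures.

4.04 m

A dh/dt = −Q_out = −0.0208 √h.
This is separable: 2 d(√h)/dt = −0.0208/A, so √h = √h₀ − (0.0208/(2A)) t.
√h = √5.76 − 0.0208·78.2/(2·2.09) = 2.4000 − 0.38913 = 2.0109.
h = 2.0109² = 4.0436 m.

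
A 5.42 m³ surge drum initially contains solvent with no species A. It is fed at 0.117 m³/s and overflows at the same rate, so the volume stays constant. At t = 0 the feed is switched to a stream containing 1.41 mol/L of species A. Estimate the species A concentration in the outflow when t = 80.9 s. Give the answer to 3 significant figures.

1.16 mol/L

Unsteady species balance (constant V, well mixed): V dC/dt = Q(C_in − C).
So dC/dt = (C_in − C)/τ with τ = V/Q = 5.42/0.117 = 46.325 s.
Integrating: C(t) = C_in + (C₀ − C_in) e^(−t/τ).
C(80.9) = 1.41 + (0 − 1.41)·e^(−80.9/46.325) = 1.41 + (-1.4100)·0.17441 = 1.1641 mol/L.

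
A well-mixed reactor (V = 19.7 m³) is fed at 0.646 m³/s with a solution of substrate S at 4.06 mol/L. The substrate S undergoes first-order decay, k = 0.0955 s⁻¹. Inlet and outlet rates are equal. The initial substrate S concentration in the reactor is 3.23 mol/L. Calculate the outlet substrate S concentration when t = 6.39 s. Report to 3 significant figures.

2.00 mol/L

Accumulation = in − out − consumed: V dC/dt = Q C_in − Q C − k V C.
This is linear with rate a = Q/V + k = 0.12829 s⁻¹.
C_ss = Q C_in/(Q + kV) = 1.0378 mol/L; C(t) = C_ss + (C₀ − C_ss) e^(−a t).
C(6.39) = 1.0378 + (2.1922)·e^(−0.12829·6.39) = 1.0378 + (2.1922)·0.44053 = 2.0035 mol/L.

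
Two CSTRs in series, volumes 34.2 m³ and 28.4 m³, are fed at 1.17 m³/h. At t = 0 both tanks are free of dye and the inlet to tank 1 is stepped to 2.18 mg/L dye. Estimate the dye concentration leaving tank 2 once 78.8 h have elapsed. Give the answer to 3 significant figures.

1.73 mg/L

Species balance on tank i: dCᵢ/dt = (Cᵢ₋₁ − Cᵢ)/τᵢ with τᵢ = Vᵢ/Q.
τ₁ = 34.2/1.17 = 29.231 h; τ₂ = 28.4/1.17 = 24.274 h.
Tank 1: C₁ = C_in(1 − e^(−t/τ₁)). Tank 2 (τ₁ ≠ τ₂): C₂ = C_in[1 − (τ₁ e^(−t/τ₁) − τ₂ e^(−t/τ₂))/(τ₁ − τ₂)].
At t = 78.8: e^(−t/τ₁) = 0.067489, e^(−t/τ₂) = 0.038916.
C₂ = 2.18·[1 − (29.231·0.067489 − 24.274·0.038916)/(4.9573)] = 2.18·0.79260 = 1.7279 mg/L.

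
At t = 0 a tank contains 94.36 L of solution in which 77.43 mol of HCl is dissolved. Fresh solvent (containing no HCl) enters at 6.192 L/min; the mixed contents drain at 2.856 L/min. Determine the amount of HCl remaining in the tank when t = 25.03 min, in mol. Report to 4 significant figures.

45.00 mol

Let m(t) be the amount of HCl. Volume: V(t) = V₀ + (Q_in − Q_out) t = 94.36 + 3.33600 t; V(25.03) = 177.860 L.
No HCl enters, so dm/dt = −Q_out · (m/V).
dm/m = −Q_out dt/(V₀ + 3.33600 t); integrating gives ln(m/m₀) = −(Q_out/(Q_in−Q_out)) ln(V/V₀).
m = m₀ (V₀/V)^(Q_out/(Q_in−Q_out)) = 77.43 × (94.36/177.860)^(0.856115) = 45.0017 mol.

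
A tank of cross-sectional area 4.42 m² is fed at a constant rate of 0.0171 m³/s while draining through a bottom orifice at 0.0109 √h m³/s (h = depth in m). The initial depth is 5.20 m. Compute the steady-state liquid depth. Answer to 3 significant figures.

2.46 m

Level balance: A dh/dt = 0.0171 − 0.0109 √h. Setting dh/dt = 0:
Q_in = 0.0109 √h_ss ⇒ √h_ss = 0.0171/0.0109 = 1.5688.
h_ss = 1.5688² = 2.4612 m. (Since h₀ = 5.20 m > h_ss, the level will fall toward this value.)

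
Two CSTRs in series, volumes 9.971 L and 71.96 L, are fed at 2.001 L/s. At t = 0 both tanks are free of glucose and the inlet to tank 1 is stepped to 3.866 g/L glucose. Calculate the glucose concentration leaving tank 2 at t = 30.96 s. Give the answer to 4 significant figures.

1.970 g/L

Time constants: τᵢ = Vᵢ/Q for each well-mixed tank.
τ₁ = 9.971/2.001 = 4.98301 s; τ₂ = 71.96/2.001 = 35.9620 s.
Solving the cascade with C₁(0)=C₂(0)=0 gives C₂(t) = C_in[1 − (τ₁ e^(−t/τ₁) − τ₂ e^(−t/τ₂))/(τ₁ − τ₂)].
At t = 30.96: e^(−t/τ₁) = 0.00200299, e^(−t/τ₂) = 0.422778.
C₂ = 3.866·[1 − (4.98301·0.00200299 − 35.9620·0.422778)/(-30.9790)] = 3.866·0.509540 = 1.96988 g/L.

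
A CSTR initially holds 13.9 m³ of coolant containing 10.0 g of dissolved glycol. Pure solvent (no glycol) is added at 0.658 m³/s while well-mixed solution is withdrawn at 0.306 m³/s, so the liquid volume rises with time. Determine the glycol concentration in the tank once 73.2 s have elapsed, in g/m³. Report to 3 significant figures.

Total volume: dV/dt = Q_in − Q_out = 0.35200 m³/s, so V(t) = 13.9 + 0.35200 t and V(73.2) = 39.666 m³.
No glycol enters, so dm/dt = −Q_out · (m/V).
Separate: dm/m = −Q_out dt/V(t) ⇒ ln(m/m₀) = −(Q_out/(Q_in−Q_out)) ln(V/V₀).
m = m₀ (V₀/V)^(Q_out/(Q_in−Q_out)) = 10.0 × (13.9/39.666)^(0.86932) = 4.0189 g.
C = m/V = 4.0189/39.666 = 0.10132 g/m³.

0.101 g/m³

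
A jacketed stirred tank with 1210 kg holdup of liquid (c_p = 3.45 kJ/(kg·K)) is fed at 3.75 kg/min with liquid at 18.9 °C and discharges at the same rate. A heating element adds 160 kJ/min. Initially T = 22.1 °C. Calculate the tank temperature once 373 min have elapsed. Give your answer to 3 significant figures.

Heat balance on the well-mixed liquid: M c_p dT/dt = ṁ c_p (T_in − T) + 160.
Rearrange: dT/dt = (T_ss − T)/τ with τ = M/ṁ = 322.67 min and T_ss = T_in + Q̇/(ṁ c_p) = 31.267 °C.
T approaches T_ss exponentially: T(t) = T_ss + (T₀ − T_ss) e^(−t/τ).
T(373) = 31.267 + (-9.1671)·e^(−373/322.67) = 31.267 + (-9.1671)·0.31475 = 28.382 °C.

28.4 °C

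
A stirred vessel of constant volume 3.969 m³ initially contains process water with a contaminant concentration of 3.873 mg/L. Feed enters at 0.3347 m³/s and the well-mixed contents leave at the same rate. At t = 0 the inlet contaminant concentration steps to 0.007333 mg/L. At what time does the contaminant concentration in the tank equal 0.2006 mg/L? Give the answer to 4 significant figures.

35.53 s

Species balance: V dC/dt = Q(C_in − C) ⇒ τ = V/Q = 11.8584 s.
C(t) = C_in + (C₀ − C_in) e^(−t/τ). Set C = 0.2006 and solve for t:
e^(−t/τ) = (C − C_in)/(C₀ − C_in) = (0.2006 − 0.007333)/(3.873 − 0.007333) = 0.0499958
t = −τ ln(…) = 11.8584 × 2.99582 = 35.5255 s.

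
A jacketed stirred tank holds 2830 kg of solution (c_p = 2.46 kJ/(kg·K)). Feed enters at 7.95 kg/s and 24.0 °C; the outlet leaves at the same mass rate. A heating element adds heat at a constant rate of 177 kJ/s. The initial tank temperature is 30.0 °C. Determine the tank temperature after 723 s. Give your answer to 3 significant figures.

32.7 °C

Unsteady energy balance on the tank contents: M c_p dT/dt = ṁ c_p (T_in − T) + 177.
τ = M/ṁ = 355.97 s; T_ss = T_in + Q̇/(ṁ c_p) = 24.0 + 177/(7.95·2.46) = 33.050 °C.
Integrating: T(t) = T_ss + (T₀ − T_ss) e^(−t/τ).
T(723) = 33.050 + (-3.0505)·e^(−723/355.97) = 33.050 + (-3.0505)·0.13120 = 32.650 °C.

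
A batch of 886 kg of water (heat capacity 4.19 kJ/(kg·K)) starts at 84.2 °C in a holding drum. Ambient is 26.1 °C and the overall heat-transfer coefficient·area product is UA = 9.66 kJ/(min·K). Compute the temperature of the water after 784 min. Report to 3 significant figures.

Lumped-capacitance energy balance: M c_p dT/dt = UA(T_amb − T).
dT/dt = (T_ss − T)/τ with T_ss = T_amb = 26.100 °C, τ = M c_p/UA = 886·4.19/9.66 = 384.30 min.
T approaches T_ss exponentially: T(t) = T_ss + (T₀ − T_ss) e^(−t/τ).
T(784) = 26.100 + (58.100)·0.13002 = 33.654 °C.

33.7 °C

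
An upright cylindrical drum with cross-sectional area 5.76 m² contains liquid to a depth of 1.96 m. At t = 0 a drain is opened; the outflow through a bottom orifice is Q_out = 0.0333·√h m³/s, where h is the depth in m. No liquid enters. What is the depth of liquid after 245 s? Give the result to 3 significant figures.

Unsteady balance on liquid volume: A dh/dt = −0.0333 √h.
Separate and integrate: 2(√h − √h₀) = −(0.0333/A) t.
√h = √1.96 − 0.0333·245/(2·5.76) = 1.4000 − 0.70820 = 0.69180.
h = 0.69180² = 0.47858 m.

0.479 m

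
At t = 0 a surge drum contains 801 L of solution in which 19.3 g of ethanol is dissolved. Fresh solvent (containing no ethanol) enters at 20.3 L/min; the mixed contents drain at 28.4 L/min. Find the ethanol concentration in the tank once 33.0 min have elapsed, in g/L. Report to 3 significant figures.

0.00871 g/L

Total volume: dV/dt = Q_in − Q_out = -8.1000 L/min, so V(t) = 801 − 8.1000 t and V(33.0) = 533.70 L.
Species balance (pure solvent in): dm/dt = −Q_out · m/V(t).
Separate: dm/m = −Q_out dt/V(t) ⇒ ln(m/m₀) = −(Q_out/(Q_in−Q_out)) ln(V/V₀).
m = m₀ (V₀/V)^(Q_out/(Q_in−Q_out)) = 19.3 × (801/533.70)^(-3.5062) = 4.6483 g.
C = m/V = 4.6483/533.70 = 0.0087096 g/L.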